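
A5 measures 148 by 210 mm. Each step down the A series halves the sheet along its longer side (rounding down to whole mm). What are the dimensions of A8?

A6: ⌊210/2⌋ × 148 = 105 × 148 mm
A7: ⌊148/2⌋ × 105 = 74 × 105 mm
A8: ⌊105/2⌋ × 74 = 52 × 74 mm

52 × 74 mm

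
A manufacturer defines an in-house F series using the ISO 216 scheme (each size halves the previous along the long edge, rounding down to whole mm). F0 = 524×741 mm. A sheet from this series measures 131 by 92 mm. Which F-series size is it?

F0: 524 × 741 mm
F1: 370 × 524 mm
F2: 262 × 370 mm
F3: 185 × 262 mm
F4: 131 × 185 mm
F5: 92 × 131 mm
F6: 65 × 92 mm
→ matches F5.

F5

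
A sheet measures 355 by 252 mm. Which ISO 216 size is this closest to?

Aspect ratio 355/252 ≈ 1.409 — close to the ISO √2 ≈ 1.414.
In the B-series (B0 = 1000 × 1414 mm): B4 = 250 × 353 mm.
Off by 4 mm total — nearest standard size.

B4 (250 × 353 mm)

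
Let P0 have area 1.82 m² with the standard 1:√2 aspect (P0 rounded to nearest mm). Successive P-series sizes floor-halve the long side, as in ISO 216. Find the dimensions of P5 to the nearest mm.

Let P0's short side be w mm. w · w√2 = 1.82 m² = 1,820,000 mm², so w ≈ 1134.4 mm and w√2 ≈ 1604.3 mm → P0 = 1134 × 1604 mm.
P1: ⌊1604/2⌋ × 1134 = 802 × 1134 mm
P2: ⌊1134/2⌋ × 802 = 567 × 802 mm
P3: ⌊802/2⌋ × 567 = 401 × 567 mm
P4: ⌊567/2⌋ × 401 = 283 × 401 mm
P5: ⌊401/2⌋ × 283 = 200 × 283 mm

200 × 283 mm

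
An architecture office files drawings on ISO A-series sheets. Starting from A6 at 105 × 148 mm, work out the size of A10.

A7: ⌊148/2⌋ × 105 = 74 × 105 mm
A8: ⌊105/2⌋ × 74 = 52 × 74 mm
A9: ⌊74/2⌋ × 52 = 37 × 52 mm
A10: ⌊52/2⌋ × 37 = 26 × 37 mm

26 × 37 mm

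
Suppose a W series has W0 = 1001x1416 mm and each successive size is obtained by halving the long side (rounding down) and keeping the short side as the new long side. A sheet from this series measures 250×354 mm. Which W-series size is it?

W0: 1001 × 1416 mm
W1: 708 × 1001 mm
W2: 500 × 708 mm
W3: 354 × 500 mm
W4: 250 × 354 mm
W5: 177 × 250 mm
→ matches W4.

W4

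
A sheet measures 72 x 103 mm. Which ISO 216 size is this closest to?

A7 (74 × 105 mm)

Aspect ratio 103/72 ≈ 1.431 (ISO target is √2 ≈ 1.414).
In the A-series (A0 area = 1 m²): A7 = 74 × 105 mm.
Off by 4 mm total — nearest standard size.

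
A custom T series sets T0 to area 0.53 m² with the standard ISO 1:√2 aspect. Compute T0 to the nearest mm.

Let the short side be w mm. Then w · w√2 = 0.53 m² = 530,000 mm².
w² = 530,000/√2, so w ≈ 612.2 mm; long side = w√2 ≈ 865.8 mm.

612 × 866 mm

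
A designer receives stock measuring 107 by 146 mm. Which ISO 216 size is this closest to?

A6 (105 × 148 mm)

Aspect ratio 146/107 ≈ 1.364 (ISO target is √2 ≈ 1.414).
In the A-series (A0 area = 1 m²): A6 = 105 × 148 mm.
Off by 4 mm total — nearest standard size.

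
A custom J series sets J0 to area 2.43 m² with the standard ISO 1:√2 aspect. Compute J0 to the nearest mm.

Let the short side be w mm. Then w · w√2 = 2.43 m² = 2,430,000 mm².
w² = 2,430,000/√2, so w ≈ 1310.8 mm; long side = w√2 ≈ 1853.8 mm.

1311 × 1854 mm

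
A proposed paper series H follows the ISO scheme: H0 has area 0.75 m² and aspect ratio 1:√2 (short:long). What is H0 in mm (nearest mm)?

728 × 1030 mm

Let the short side be w mm. Then w · w√2 = 0.75 m² = 750,000 mm².
w² = 750,000/√2, so w ≈ 728.2 mm; long side = w√2 ≈ 1029.9 mm.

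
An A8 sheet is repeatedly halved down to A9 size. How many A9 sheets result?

2

Each ISO step halves the sheet: 1 × A8 → 2 × A9
From A8 to A9 is 1 halving step: 2^1 = 2.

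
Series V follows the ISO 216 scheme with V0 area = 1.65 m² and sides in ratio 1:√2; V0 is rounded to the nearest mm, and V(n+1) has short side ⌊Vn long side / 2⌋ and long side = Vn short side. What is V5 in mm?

191 × 270 mm

Let V0's short side be w mm. w · w√2 = 1.65 m² = 1,650,000 mm², so w ≈ 1080.2 mm and w√2 ≈ 1527.6 mm → V0 = 1080 × 1528 mm.
V1: ⌊1528/2⌋ × 1080 = 764 × 1080 mm
V2: ⌊1080/2⌋ × 764 = 540 × 764 mm
V3: ⌊764/2⌋ × 540 = 382 × 540 mm
V4: ⌊540/2⌋ × 382 = 270 × 382 mm
V5: ⌊382/2⌋ × 270 = 191 × 270 mm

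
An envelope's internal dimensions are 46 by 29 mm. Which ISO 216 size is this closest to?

B10 (31 × 44 mm)

Aspect ratio 46/29 ≈ 1.586 (ISO target is √2 ≈ 1.414).
In the B-series (B0 = 1000 × 1414 mm): B10 = 31 × 44 mm.
Off by 4 mm total — nearest standard size.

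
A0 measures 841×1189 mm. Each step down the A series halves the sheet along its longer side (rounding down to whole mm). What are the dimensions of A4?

A1: ⌊1189/2⌋ × 841 = 594 × 841 mm
A2: ⌊841/2⌋ × 594 = 420 × 594 mm
A3: ⌊594/2⌋ × 420 = 297 × 420 mm
A4: ⌊420/2⌋ × 297 = 210 × 297 mm

210 × 297 mm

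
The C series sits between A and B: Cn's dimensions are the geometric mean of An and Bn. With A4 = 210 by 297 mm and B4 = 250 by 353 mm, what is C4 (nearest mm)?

229 × 324 mm

Short side: √(210 · 250) = √52500 ≈ 229.1 → 229 mm
Long side: √(297 · 353) = √104841 ≈ 323.8 → 324 mm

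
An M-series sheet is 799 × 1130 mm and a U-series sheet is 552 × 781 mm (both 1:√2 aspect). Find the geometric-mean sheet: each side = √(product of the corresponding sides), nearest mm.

Short side: √(799 · 552) = √441048 ≈ 664.1 → 664 mm
Long side: √(1130 · 781) = √882530 ≈ 939.4 → 939 mm

664 × 939 mm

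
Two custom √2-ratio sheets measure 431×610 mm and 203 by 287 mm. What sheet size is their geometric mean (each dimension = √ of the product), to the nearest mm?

296 × 418 mm

Short side: √(431 · 203) = √87493 ≈ 295.8 → 296 mm
Long side: √(610 · 287) = √175070 ≈ 418.4 → 418 mm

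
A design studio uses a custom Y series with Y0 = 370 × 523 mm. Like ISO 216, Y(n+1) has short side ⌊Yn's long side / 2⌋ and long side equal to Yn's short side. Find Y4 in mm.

Y1: ⌊523/2⌋ × 370 = 261 × 370 mm
Y2: ⌊370/2⌋ × 261 = 185 × 261 mm
Y3: ⌊261/2⌋ × 185 = 130 × 185 mm
Y4: ⌊185/2⌋ × 130 = 92 × 130 mm

92 × 130 mm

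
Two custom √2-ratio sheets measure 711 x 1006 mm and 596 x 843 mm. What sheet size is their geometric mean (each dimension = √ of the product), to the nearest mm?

651 × 921 mm

Short side: √(711 · 596) = √423756 ≈ 651.0 → 651 mm
Long side: √(1006 · 843) = √848058 ≈ 920.9 → 921 mm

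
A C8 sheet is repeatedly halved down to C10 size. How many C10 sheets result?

4

Each ISO step halves the sheet: 1 × C8 → 2 × C9 → 4 × C10
From C8 to C10 is 2 halving steps: 2^2 = 4.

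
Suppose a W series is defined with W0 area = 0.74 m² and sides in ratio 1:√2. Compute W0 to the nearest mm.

723 × 1023 mm

Let the short side be w mm. Then w · w√2 = 0.74 m² = 740,000 mm².
w² = 740,000/√2, so w ≈ 723.4 mm; long side = w√2 ≈ 1023.0 mm.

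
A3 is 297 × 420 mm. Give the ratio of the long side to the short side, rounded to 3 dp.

1.414

420 / 297 = 1.414
Matches √2 ≈ 1.414 — the ISO 216 defining ratio.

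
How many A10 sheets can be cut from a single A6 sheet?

A6 = 105 × 148 mm; A10 = 26 × 37 mm.
Each halving step doubles the count; 4 steps from A6 to A10.
2^4 = 16.

16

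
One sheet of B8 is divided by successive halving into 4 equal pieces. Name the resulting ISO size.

B10

4 = 2^2, so 2 halving steps.
B8 → B9 → … → B10 after 2 steps.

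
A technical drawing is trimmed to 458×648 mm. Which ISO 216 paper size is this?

Aspect ratio 648/458 ≈ 1.415 — close to the ISO √2 ≈ 1.414.
In the C-series (envelope sizes, between A and B): C2 = 458 × 648 mm.

C2 (458 × 648 mm)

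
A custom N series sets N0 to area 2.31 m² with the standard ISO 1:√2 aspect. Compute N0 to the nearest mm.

1278 × 1807 mm

Let the short side be w mm. Then w · w√2 = 2.31 m² = 2,310,000 mm².
w² = 2,310,000/√2, so w ≈ 1278.1 mm; long side = w√2 ≈ 1807.4 mm.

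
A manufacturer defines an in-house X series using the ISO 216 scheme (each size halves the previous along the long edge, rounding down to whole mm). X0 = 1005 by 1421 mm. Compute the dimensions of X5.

X1: ⌊1421/2⌋ × 1005 = 710 × 1005 mm
X2: ⌊1005/2⌋ × 710 = 502 × 710 mm
X3: ⌊710/2⌋ × 502 = 355 × 502 mm
X4: ⌊502/2⌋ × 355 = 251 × 355 mm
X5: ⌊355/2⌋ × 251 = 177 × 251 mm

177 × 251 mm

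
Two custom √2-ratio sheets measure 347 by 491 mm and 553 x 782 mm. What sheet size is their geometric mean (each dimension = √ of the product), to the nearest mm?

438 × 620 mm

Short side: √(347 · 553) = √191891 ≈ 438.1 → 438 mm
Long side: √(491 · 782) = √383962 ≈ 619.6 → 620 mm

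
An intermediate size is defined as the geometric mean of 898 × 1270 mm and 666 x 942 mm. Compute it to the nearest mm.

773 × 1094 mm

Short side: √(898 · 666) = √598068 ≈ 773.3 → 773 mm
Long side: √(1270 · 942) = √1196340 ≈ 1093.8 → 1094 mm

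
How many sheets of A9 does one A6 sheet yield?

8

Each ISO step halves the sheet: 1 × A6 → 2 × A7 → 4 × A8 → 8 × A9
From A6 to A9 is 3 halving steps: 2^3 = 8.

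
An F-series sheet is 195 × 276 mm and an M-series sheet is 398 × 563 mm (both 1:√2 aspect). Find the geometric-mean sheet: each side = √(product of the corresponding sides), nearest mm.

279 × 394 mm

Short side: √(195 · 398) = √77610 ≈ 278.6 → 279 mm
Long side: √(276 · 563) = √155388 ≈ 394.2 → 394 mm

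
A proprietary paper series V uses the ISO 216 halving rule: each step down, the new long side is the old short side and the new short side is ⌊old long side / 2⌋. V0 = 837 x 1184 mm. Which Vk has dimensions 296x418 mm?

V0: 837 × 1184 mm
V1: 592 × 837 mm
V2: 418 × 592 mm
V3: 296 × 418 mm
V4: 209 × 296 mm
→ matches V3.

V3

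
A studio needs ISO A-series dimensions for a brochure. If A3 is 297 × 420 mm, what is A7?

A4: ⌊420/2⌋ × 297 = 210 × 297 mm
A5: ⌊297/2⌋ × 210 = 148 × 210 mm
A6: ⌊210/2⌋ × 148 = 105 × 148 mm
A7: ⌊148/2⌋ × 105 = 74 × 105 mm

74 × 105 mm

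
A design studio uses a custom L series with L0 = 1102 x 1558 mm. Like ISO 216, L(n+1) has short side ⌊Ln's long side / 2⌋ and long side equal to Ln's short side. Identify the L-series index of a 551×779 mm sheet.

L0: 1102 × 1558 mm
L1: 779 × 1102 mm
L2: 551 × 779 mm
L3: 389 × 551 mm
→ matches L2.

L2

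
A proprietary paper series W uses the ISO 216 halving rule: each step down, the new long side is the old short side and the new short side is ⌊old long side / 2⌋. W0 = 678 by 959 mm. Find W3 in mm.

W1: ⌊959/2⌋ × 678 = 479 × 678 mm
W2: ⌊678/2⌋ × 479 = 339 × 479 mm
W3: ⌊479/2⌋ × 339 = 239 × 339 mm

239 × 339 mm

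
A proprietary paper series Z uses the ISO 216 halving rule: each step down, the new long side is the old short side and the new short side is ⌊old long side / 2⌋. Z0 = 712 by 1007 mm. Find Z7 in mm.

62 × 89 mm

Z1 = 503 × 712 mm (from Z0 by 1 halving).
Z2: ⌊712/2⌋ × 503 = 356 × 503 mm
Z3: ⌊503/2⌋ × 356 = 251 × 356 mm
Z4: ⌊356/2⌋ × 251 = 178 × 251 mm
Z5: ⌊251/2⌋ × 178 = 125 × 178 mm
Z6: ⌊178/2⌋ × 125 = 89 × 125 mm
Z7: ⌊125/2⌋ × 89 = 62 × 89 mm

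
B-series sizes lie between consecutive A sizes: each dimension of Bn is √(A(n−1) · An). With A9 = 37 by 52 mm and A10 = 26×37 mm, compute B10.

Short side: √(37 · 26) = √962 ≈ 31.0 → 31 mm
Long side: √(52 · 37) = √1924 ≈ 43.9 → 44 mm

31 × 44 mm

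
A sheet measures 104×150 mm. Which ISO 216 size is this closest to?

Aspect ratio 150/104 ≈ 1.442 (ISO target is √2 ≈ 1.414).
In the A-series (A0 area = 1 m²): A6 = 105 × 148 mm.
Off by 3 mm total — nearest standard size.

A6 (105 × 148 mm)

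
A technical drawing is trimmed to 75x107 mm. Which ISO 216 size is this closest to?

Aspect ratio 107/75 ≈ 1.427 — close to the ISO √2 ≈ 1.414.
In the A-series (A0 area = 1 m²): A7 = 74 × 105 mm.
Off by 3 mm total — nearest standard size.

A7 (74 × 105 mm)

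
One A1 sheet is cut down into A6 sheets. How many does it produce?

32

Each ISO step halves the sheet: 1 × A1 → 2 × A2 → 4 × A3 → 8 × A4 → …
From A1 to A6 is 5 halving steps: 2^5 = 32.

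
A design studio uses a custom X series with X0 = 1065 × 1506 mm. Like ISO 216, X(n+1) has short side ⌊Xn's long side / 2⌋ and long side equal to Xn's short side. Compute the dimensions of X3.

X1: ⌊1506/2⌋ × 1065 = 753 × 1065 mm
X2: ⌊1065/2⌋ × 753 = 532 × 753 mm
X3: ⌊753/2⌋ × 532 = 376 × 532 mm

376 × 532 mm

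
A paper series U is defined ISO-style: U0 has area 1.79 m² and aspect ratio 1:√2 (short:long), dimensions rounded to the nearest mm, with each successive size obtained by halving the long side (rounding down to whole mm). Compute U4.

Let U0's short side be w mm. w · w√2 = 1.79 m² = 1,790,000 mm², so w ≈ 1125.0 mm and w√2 ≈ 1591.1 mm → U0 = 1125 × 1591 mm.
U1: ⌊1591/2⌋ × 1125 = 795 × 1125 mm
U2: ⌊1125/2⌋ × 795 = 562 × 795 mm
U3: ⌊795/2⌋ × 562 = 397 × 562 mm
U4: ⌊562/2⌋ × 397 = 281 × 397 mm

281 × 397 mm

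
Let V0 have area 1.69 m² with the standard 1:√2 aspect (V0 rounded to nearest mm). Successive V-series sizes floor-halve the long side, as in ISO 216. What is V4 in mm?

273 × 386 mm

Let V0's short side be w mm. w · w√2 = 1.69 m² = 1,690,000 mm², so w ≈ 1093.2 mm and w√2 ≈ 1546.0 mm → V0 = 1093 × 1546 mm.
V1: ⌊1546/2⌋ × 1093 = 773 × 1093 mm
V2: ⌊1093/2⌋ × 773 = 546 × 773 mm
V3: ⌊773/2⌋ × 546 = 386 × 546 mm
V4: ⌊546/2⌋ × 386 = 273 × 386 mm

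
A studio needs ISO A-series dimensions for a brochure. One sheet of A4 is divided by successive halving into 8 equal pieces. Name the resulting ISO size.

8 = 2^3, so 3 halving steps.
A4 → A5 → … → A7 after 3 steps.

A7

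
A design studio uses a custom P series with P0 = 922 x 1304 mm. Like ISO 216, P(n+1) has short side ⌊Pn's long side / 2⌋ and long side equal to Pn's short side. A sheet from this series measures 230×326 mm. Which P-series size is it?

P4

P0: 922 × 1304 mm
P1: 652 × 922 mm
P2: 461 × 652 mm
P3: 326 × 461 mm
P4: 230 × 326 mm
P5: 163 × 230 mm
→ matches P4.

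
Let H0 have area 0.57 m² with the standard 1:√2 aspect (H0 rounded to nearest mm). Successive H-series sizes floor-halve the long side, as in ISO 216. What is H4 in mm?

158 × 224 mm

Let H0's short side be w mm. w · w√2 = 0.57 m² = 570,000 mm², so w ≈ 634.9 mm and w√2 ≈ 897.8 mm → H0 = 635 × 898 mm.
H1: ⌊898/2⌋ × 635 = 449 × 635 mm
H2: ⌊635/2⌋ × 449 = 317 × 449 mm
H3: ⌊449/2⌋ × 317 = 224 × 317 mm
H4: ⌊317/2⌋ × 224 = 158 × 224 mm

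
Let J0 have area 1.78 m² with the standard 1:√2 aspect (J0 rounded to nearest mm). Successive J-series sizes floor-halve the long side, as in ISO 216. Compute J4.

Let J0's short side be w mm. w · w√2 = 1.78 m² = 1,780,000 mm², so w ≈ 1121.9 mm and w√2 ≈ 1586.6 mm → J0 = 1122 × 1587 mm.
J1: ⌊1587/2⌋ × 1122 = 793 × 1122 mm
J2: ⌊1122/2⌋ × 793 = 561 × 793 mm
J3: ⌊793/2⌋ × 561 = 396 × 561 mm
J4: ⌊561/2⌋ × 396 = 280 × 396 mm

280 × 396 mm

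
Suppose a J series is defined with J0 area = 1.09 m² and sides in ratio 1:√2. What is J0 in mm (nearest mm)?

878 × 1242 mm

Let the short side be w mm. Then w · w√2 = 1.09 m² = 1,090,000 mm².
w² = 1,090,000/√2, so w ≈ 877.9 mm; long side = w√2 ≈ 1241.6 mm.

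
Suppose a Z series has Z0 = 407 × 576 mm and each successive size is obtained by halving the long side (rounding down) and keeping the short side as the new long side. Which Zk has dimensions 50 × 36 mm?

Z0: 407 × 576 mm
Z1: 288 × 407 mm
Z2: 203 × 288 mm
Z3: 144 × 203 mm
Z4: 101 × 144 mm
Z5: 72 × 101 mm
Z6: 50 × 72 mm
Z7: 36 × 50 mm
Z8: 25 × 36 mm
→ matches Z7.

Z7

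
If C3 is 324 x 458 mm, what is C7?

C4: ⌊458/2⌋ × 324 = 229 × 324 mm
C5: ⌊324/2⌋ × 229 = 162 × 229 mm
C6: ⌊229/2⌋ × 162 = 114 × 162 mm
C7: ⌊162/2⌋ × 114 = 81 × 114 mm

81 × 114 mm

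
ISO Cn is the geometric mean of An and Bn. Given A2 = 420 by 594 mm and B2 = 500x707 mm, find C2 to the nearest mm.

Short side: √(420 · 500) = √210000 ≈ 458.3 → 458 mm
Long side: √(594 · 707) = √419958 ≈ 648.0 → 648 mm

458 × 648 mm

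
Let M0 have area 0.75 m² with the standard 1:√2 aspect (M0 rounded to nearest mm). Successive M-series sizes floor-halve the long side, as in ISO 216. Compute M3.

257 × 364 mm

Let M0's short side be w mm. w · w√2 = 0.75 m² = 750,000 mm², so w ≈ 728.2 mm and w√2 ≈ 1029.9 mm → M0 = 728 × 1030 mm.
M1: ⌊1030/2⌋ × 728 = 515 × 728 mm
M2: ⌊728/2⌋ × 515 = 364 × 515 mm
M3: ⌊515/2⌋ × 364 = 257 × 364 mm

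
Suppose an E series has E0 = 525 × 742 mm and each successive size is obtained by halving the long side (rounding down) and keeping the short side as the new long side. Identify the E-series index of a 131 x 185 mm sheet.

E4

E0: 525 × 742 mm
E1: 371 × 525 mm
E2: 262 × 371 mm
E3: 185 × 262 mm
E4: 131 × 185 mm
E5: 92 × 131 mm
→ matches E4.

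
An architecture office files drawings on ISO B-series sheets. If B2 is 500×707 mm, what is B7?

B3: ⌊707/2⌋ × 500 = 353 × 500 mm
B4: ⌊500/2⌋ × 353 = 250 × 353 mm
B5: ⌊353/2⌋ × 250 = 176 × 250 mm
B6: ⌊250/2⌋ × 176 = 125 × 176 mm
B7: ⌊176/2⌋ × 125 = 88 × 125 mm

88 × 125 mm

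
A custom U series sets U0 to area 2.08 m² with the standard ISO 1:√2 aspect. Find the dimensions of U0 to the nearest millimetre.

1213 × 1715 mm

Let the short side be w mm. Then w · w√2 = 2.08 m² = 2,080,000 mm².
w² = 2,080,000/√2, so w ≈ 1212.8 mm; long side = w√2 ≈ 1715.1 mm.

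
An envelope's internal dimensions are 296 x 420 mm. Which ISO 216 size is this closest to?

A3 (297 × 420 mm)

Aspect ratio 420/296 ≈ 1.419 — close to the ISO √2 ≈ 1.414.
In the A-series (A0 area = 1 m²): A3 = 297 × 420 mm.
Off by 1 mm total — nearest standard size.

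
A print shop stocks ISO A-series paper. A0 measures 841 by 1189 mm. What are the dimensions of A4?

210 × 297 mm

A1: ⌊1189/2⌋ × 841 = 594 × 841 mm
A2: ⌊841/2⌋ × 594 = 420 × 594 mm
A3: ⌊594/2⌋ × 420 = 297 × 420 mm
A4: ⌊420/2⌋ × 297 = 210 × 297 mm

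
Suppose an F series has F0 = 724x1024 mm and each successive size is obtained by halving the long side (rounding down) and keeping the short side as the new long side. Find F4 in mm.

F1: ⌊1024/2⌋ × 724 = 512 × 724 mm
F2: ⌊724/2⌋ × 512 = 362 × 512 mm
F3: ⌊512/2⌋ × 362 = 256 × 362 mm
F4: ⌊362/2⌋ × 256 = 181 × 256 mm

181 × 256 mm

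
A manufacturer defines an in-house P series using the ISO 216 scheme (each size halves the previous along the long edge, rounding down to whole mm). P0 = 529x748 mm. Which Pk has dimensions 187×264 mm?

P3

P0: 529 × 748 mm
P1: 374 × 529 mm
P2: 264 × 374 mm
P3: 187 × 264 mm
P4: 132 × 187 mm
→ matches P3.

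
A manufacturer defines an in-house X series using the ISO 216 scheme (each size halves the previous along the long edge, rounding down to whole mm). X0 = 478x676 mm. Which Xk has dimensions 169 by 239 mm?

X0: 478 × 676 mm
X1: 338 × 478 mm
X2: 239 × 338 mm
X3: 169 × 239 mm
X4: 119 × 169 mm
→ matches X3.

X3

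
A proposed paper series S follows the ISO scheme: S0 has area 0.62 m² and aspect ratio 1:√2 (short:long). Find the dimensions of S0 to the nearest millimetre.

662 × 936 mm

Let the short side be w mm. Then w · w√2 = 0.62 m² = 620,000 mm².
w² = 620,000/√2, so w ≈ 662.1 mm; long side = w√2 ≈ 936.4 mm.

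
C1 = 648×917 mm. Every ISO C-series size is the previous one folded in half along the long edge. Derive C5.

C2: ⌊917/2⌋ × 648 = 458 × 648 mm
C3: ⌊648/2⌋ × 458 = 324 × 458 mm
C4: ⌊458/2⌋ × 324 = 229 × 324 mm
C5: ⌊324/2⌋ × 229 = 162 × 229 mm

162 × 229 mm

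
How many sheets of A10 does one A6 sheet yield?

16

A6 = 105 × 148 mm; A10 = 26 × 37 mm.
Each halving step doubles the count; 4 steps from A6 to A10.
2^4 = 16.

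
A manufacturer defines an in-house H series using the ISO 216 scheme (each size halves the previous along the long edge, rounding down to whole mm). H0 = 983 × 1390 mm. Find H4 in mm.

245 × 347 mm

H1: ⌊1390/2⌋ × 983 = 695 × 983 mm
H2: ⌊983/2⌋ × 695 = 491 × 695 mm
H3: ⌊695/2⌋ × 491 = 347 × 491 mm
H4: ⌊491/2⌋ × 347 = 245 × 347 mm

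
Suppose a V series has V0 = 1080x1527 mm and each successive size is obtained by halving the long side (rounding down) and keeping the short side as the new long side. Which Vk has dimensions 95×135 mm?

V0: 1080 × 1527 mm
V1: 763 × 1080 mm
V2: 540 × 763 mm
V3: 381 × 540 mm
V4: 270 × 381 mm
V5: 190 × 270 mm
V6: 135 × 190 mm
V7: 95 × 135 mm
V8: 67 × 95 mm
→ matches V7.

V7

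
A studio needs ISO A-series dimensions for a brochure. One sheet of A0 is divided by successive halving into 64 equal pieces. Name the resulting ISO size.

64 = 2^6, so 6 halving steps.
A0 → A1 → … → A6 after 6 steps.

A6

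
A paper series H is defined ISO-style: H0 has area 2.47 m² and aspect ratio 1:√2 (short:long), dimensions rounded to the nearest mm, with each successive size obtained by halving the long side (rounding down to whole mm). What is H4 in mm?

Let H0's short side be w mm. w · w√2 = 2.47 m² = 2,470,000 mm², so w ≈ 1321.6 mm and w√2 ≈ 1869.0 mm → H0 = 1322 × 1869 mm.
H1: ⌊1869/2⌋ × 1322 = 934 × 1322 mm
H2: ⌊1322/2⌋ × 934 = 661 × 934 mm
H3: ⌊934/2⌋ × 661 = 467 × 661 mm
H4: ⌊661/2⌋ × 467 = 330 × 467 mm

330 × 467 mm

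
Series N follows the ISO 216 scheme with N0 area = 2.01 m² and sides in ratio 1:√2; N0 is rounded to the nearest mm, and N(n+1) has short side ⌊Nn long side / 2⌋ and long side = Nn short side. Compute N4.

Let N0's short side be w mm. w · w√2 = 2.01 m² = 2,010,000 mm², so w ≈ 1192.2 mm and w√2 ≈ 1686.0 mm → N0 = 1192 × 1686 mm.
N1: ⌊1686/2⌋ × 1192 = 843 × 1192 mm
N2: ⌊1192/2⌋ × 843 = 596 × 843 mm
N3: ⌊843/2⌋ × 596 = 421 × 596 mm
N4: ⌊596/2⌋ × 421 = 298 × 421 mm

298 × 421 mm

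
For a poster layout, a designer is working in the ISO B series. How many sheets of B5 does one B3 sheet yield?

4

Each ISO step halves the sheet: 1 × B3 → 2 × B4 → 4 × B5
From B3 to B5 is 2 halving steps: 2^2 = 4.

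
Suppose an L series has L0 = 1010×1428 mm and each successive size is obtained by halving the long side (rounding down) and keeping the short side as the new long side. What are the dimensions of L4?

L1: ⌊1428/2⌋ × 1010 = 714 × 1010 mm
L2: ⌊1010/2⌋ × 714 = 505 × 714 mm
L3: ⌊714/2⌋ × 505 = 357 × 505 mm
L4: ⌊505/2⌋ × 357 = 252 × 357 mm

252 × 357 mm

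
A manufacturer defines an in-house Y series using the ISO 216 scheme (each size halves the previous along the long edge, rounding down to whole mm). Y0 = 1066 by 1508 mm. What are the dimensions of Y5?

Y1: ⌊1508/2⌋ × 1066 = 754 × 1066 mm
Y2: ⌊1066/2⌋ × 754 = 533 × 754 mm
Y3: ⌊754/2⌋ × 533 = 377 × 533 mm
Y4: ⌊533/2⌋ × 377 = 266 × 377 mm
Y5: ⌊377/2⌋ × 266 = 188 × 266 mm

188 × 266 mm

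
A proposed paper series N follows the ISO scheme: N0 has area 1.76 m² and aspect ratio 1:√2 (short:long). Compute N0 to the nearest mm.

1116 × 1578 mm

Let the short side be w mm. Then w · w√2 = 1.76 m² = 1,760,000 mm².
w² = 1,760,000/√2, so w ≈ 1115.6 mm; long side = w√2 ≈ 1577.7 mm.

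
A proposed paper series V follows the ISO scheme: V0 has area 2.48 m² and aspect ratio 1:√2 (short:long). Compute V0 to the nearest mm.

1324 × 1873 mm

Let the short side be w mm. Then w · w√2 = 2.48 m² = 2,480,000 mm².
w² = 2,480,000/√2, so w ≈ 1324.2 mm; long side = w√2 ≈ 1872.8 mm.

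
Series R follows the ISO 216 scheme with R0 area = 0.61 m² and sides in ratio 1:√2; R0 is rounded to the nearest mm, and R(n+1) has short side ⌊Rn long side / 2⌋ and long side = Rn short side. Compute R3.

232 × 328 mm

Let R0's short side be w mm. w · w√2 = 0.61 m² = 610,000 mm², so w ≈ 656.8 mm and w√2 ≈ 928.8 mm → R0 = 657 × 929 mm.
R1: ⌊929/2⌋ × 657 = 464 × 657 mm
R2: ⌊657/2⌋ × 464 = 328 × 464 mm
R3: ⌊464/2⌋ × 328 = 232 × 328 mm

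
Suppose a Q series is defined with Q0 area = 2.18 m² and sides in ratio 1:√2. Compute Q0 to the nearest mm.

1242 × 1756 mm

Let the short side be w mm. Then w · w√2 = 2.18 m² = 2,180,000 mm².
w² = 2,180,000/√2, so w ≈ 1241.6 mm; long side = w√2 ≈ 1755.8 mm.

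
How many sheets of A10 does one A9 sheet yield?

A9 = 37 × 52 mm; A10 = 26 × 37 mm.
Each halving step doubles the count; 1 step from A9 to A10.
2^1 = 2.

2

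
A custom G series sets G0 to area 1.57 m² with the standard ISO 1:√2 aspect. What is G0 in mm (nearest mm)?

Let the short side be w mm. Then w · w√2 = 1.57 m² = 1,570,000 mm².
w² = 1,570,000/√2, so w ≈ 1053.6 mm; long side = w√2 ≈ 1490.1 mm.

1054 × 1490 mm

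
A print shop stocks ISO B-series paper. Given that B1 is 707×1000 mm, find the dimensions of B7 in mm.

B2: ⌊1000/2⌋ × 707 = 500 × 707 mm
B3: ⌊707/2⌋ × 500 = 353 × 500 mm
B4: ⌊500/2⌋ × 353 = 250 × 353 mm
B5: ⌊353/2⌋ × 250 = 176 × 250 mm
B6: ⌊250/2⌋ × 176 = 125 × 176 mm
B7: ⌊176/2⌋ × 125 = 88 × 125 mm

88 × 125 mm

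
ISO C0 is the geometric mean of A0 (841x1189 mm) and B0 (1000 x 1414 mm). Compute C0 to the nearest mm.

Short: √(841 · 1000) = √841000 ≈ 917.1 mm.
Long: √(1189 · 1414) = √1681246 ≈ 1296.6 mm.

917 × 1297 mm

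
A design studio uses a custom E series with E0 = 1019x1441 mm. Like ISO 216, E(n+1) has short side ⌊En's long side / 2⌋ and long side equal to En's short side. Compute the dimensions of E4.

254 × 360 mm

E1: ⌊1441/2⌋ × 1019 = 720 × 1019 mm
E2: ⌊1019/2⌋ × 720 = 509 × 720 mm
E3: ⌊720/2⌋ × 509 = 360 × 509 mm
E4: ⌊509/2⌋ × 360 = 254 × 360 mm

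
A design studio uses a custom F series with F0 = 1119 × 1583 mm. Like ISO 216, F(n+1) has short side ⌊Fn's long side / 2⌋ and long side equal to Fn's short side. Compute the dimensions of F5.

F1 = 791 × 1119 mm (from F0 by 1 halving).
F2: ⌊1119/2⌋ × 791 = 559 × 791 mm
F3: ⌊791/2⌋ × 559 = 395 × 559 mm
F4: ⌊559/2⌋ × 395 = 279 × 395 mm
F5: ⌊395/2⌋ × 279 = 197 × 279 mm

197 × 279 mm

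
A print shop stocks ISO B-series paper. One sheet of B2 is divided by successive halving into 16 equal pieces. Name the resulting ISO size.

B6

16 = 2^4, so 4 halving steps.
B2 → B3 → … → B6 after 4 steps.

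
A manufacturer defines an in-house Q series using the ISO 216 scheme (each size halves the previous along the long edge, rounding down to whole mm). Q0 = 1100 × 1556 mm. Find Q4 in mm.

Q1: ⌊1556/2⌋ × 1100 = 778 × 1100 mm
Q2: ⌊1100/2⌋ × 778 = 550 × 778 mm
Q3: ⌊778/2⌋ × 550 = 389 × 550 mm
Q4: ⌊550/2⌋ × 389 = 275 × 389 mm

275 × 389 mm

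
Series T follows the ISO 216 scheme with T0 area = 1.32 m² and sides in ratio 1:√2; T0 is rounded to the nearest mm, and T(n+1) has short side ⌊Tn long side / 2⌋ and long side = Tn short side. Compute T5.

Let T0's short side be w mm. w · w√2 = 1.32 m² = 1,320,000 mm², so w ≈ 966.1 mm and w√2 ≈ 1366.3 mm → T0 = 966 × 1366 mm.
T1: ⌊1366/2⌋ × 966 = 683 × 966 mm
T2: ⌊966/2⌋ × 683 = 483 × 683 mm
T3: ⌊683/2⌋ × 483 = 341 × 483 mm
T4: ⌊483/2⌋ × 341 = 241 × 341 mm
T5: ⌊341/2⌋ × 241 = 170 × 241 mm

170 × 241 mm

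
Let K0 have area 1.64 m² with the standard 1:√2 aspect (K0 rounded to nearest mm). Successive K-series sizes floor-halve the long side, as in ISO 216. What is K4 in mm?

Let K0's short side be w mm. w · w√2 = 1.64 m² = 1,640,000 mm², so w ≈ 1076.9 mm and w√2 ≈ 1522.9 mm → K0 = 1077 × 1523 mm.
K1: ⌊1523/2⌋ × 1077 = 761 × 1077 mm
K2: ⌊1077/2⌋ × 761 = 538 × 761 mm
K3: ⌊761/2⌋ × 538 = 380 × 538 mm
K4: ⌊538/2⌋ × 380 = 269 × 380 mm

269 × 380 mm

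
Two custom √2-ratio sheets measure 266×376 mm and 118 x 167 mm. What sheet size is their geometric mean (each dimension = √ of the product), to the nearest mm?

Short side: √(266 · 118) = √31388 ≈ 177.2 → 177 mm
Long side: √(376 · 167) = √62792 ≈ 250.6 → 251 mm

177 × 251 mm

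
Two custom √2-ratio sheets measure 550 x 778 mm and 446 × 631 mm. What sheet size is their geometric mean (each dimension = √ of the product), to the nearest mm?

495 × 701 mm

Short side: √(550 · 446) = √245300 ≈ 495.3 → 495 mm
Long side: √(778 · 631) = √490918 ≈ 700.7 → 701 mm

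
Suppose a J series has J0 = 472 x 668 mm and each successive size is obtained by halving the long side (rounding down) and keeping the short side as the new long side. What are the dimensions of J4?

118 × 167 mm

J1: ⌊668/2⌋ × 472 = 334 × 472 mm
J2: ⌊472/2⌋ × 334 = 236 × 334 mm
J3: ⌊334/2⌋ × 236 = 167 × 236 mm
J4: ⌊236/2⌋ × 167 = 118 × 167 mm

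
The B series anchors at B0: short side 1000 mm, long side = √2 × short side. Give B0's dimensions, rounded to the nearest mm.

1000 × 1414 mm

Short side = 1000 mm; long side = 1000√2 ≈ 1414.2 mm.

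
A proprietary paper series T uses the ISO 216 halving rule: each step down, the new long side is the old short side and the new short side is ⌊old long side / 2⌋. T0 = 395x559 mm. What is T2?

T1: ⌊559/2⌋ × 395 = 279 × 395 mm
T2: ⌊395/2⌋ × 279 = 197 × 279 mm

197 × 279 mm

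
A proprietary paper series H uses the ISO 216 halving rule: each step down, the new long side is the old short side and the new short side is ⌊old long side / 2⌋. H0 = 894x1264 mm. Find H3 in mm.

H1: ⌊1264/2⌋ × 894 = 632 × 894 mm
H2: ⌊894/2⌋ × 632 = 447 × 632 mm
H3: ⌊632/2⌋ × 447 = 316 × 447 mm

316 × 447 mm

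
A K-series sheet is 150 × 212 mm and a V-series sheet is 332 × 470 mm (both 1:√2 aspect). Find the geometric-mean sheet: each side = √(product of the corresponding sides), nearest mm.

223 × 316 mm

Short side: √(150 · 332) = √49800 ≈ 223.2 → 223 mm
Long side: √(212 · 470) = √99640 ≈ 315.7 → 316 mm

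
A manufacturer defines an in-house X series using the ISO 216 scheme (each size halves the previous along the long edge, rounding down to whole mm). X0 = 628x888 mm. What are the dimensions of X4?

X1 = 444 × 628 mm (from X0 by 1 halving).
X2: ⌊628/2⌋ × 444 = 314 × 444 mm
X3: ⌊444/2⌋ × 314 = 222 × 314 mm
X4: ⌊314/2⌋ × 222 = 157 × 222 mm

157 × 222 mm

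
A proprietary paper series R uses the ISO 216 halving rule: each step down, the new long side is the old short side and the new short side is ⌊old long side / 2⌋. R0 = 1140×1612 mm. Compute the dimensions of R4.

285 × 403 mm

R1: ⌊1612/2⌋ × 1140 = 806 × 1140 mm
R2: ⌊1140/2⌋ × 806 = 570 × 806 mm
R3: ⌊806/2⌋ × 570 = 403 × 570 mm
R4: ⌊570/2⌋ × 403 = 285 × 403 mm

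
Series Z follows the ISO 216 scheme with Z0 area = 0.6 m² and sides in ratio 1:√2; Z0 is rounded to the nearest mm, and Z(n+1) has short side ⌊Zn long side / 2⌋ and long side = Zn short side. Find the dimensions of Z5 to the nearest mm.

Let Z0's short side be w mm. w · w√2 = 0.6 m² = 600,000 mm², so w ≈ 651.4 mm and w√2 ≈ 921.2 mm → Z0 = 651 × 921 mm.
Z1: ⌊921/2⌋ × 651 = 460 × 651 mm
Z2: ⌊651/2⌋ × 460 = 325 × 460 mm
Z3: ⌊460/2⌋ × 325 = 230 × 325 mm
Z4: ⌊325/2⌋ × 230 = 162 × 230 mm
Z5: ⌊230/2⌋ × 162 = 115 × 162 mm

115 × 162 mm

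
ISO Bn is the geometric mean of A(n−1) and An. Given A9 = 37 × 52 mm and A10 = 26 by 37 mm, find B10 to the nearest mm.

31 × 44 mm

Short side: √(37 · 26) = √962 ≈ 31.0 → 31 mm
Long side: √(52 · 37) = √1924 ≈ 43.9 → 44 mm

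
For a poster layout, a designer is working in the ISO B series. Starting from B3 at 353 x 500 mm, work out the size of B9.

B4: ⌊500/2⌋ × 353 = 250 × 353 mm
B5: ⌊353/2⌋ × 250 = 176 × 250 mm
B6: ⌊250/2⌋ × 176 = 125 × 176 mm
B7: ⌊176/2⌋ × 125 = 88 × 125 mm
B8: ⌊125/2⌋ × 88 = 62 × 88 mm
B9: ⌊88/2⌋ × 62 = 44 × 62 mm

44 × 62 mm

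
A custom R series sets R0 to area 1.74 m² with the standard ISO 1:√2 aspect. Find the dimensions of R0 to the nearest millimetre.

Let the short side be w mm. Then w · w√2 = 1.74 m² = 1,740,000 mm².
w² = 1,740,000/√2, so w ≈ 1109.2 mm; long side = w√2 ≈ 1568.7 mm.

1109 × 1569 mm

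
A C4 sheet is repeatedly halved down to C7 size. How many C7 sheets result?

8

Each ISO step halves the sheet: 1 × C4 → 2 × C5 → 4 × C6 → 8 × C7
From C4 to C7 is 3 halving steps: 2^3 = 8.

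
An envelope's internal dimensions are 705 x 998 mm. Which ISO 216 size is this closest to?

B1 (707 × 1000 mm)

Aspect ratio 998/705 ≈ 1.416 — close to the ISO √2 ≈ 1.414.
In the B-series (B0 = 1000 × 1414 mm): B1 = 707 × 1000 mm.
Off by 4 mm total — nearest standard size.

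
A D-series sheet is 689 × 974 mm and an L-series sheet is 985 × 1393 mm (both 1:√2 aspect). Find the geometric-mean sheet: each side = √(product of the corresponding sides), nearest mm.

Short side: √(689 · 985) = √678665 ≈ 823.8 → 824 mm
Long side: √(974 · 1393) = √1356782 ≈ 1164.8 → 1165 mm

824 × 1165 mm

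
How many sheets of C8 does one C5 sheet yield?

8

Each ISO step halves the sheet: 1 × C5 → 2 × C6 → 4 × C7 → 8 × C8
From C5 to C8 is 3 halving steps: 2^3 = 8.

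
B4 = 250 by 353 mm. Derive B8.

62 × 88 mm

B5: ⌊353/2⌋ × 250 = 176 × 250 mm
B6: ⌊250/2⌋ × 176 = 125 × 176 mm
B7: ⌊176/2⌋ × 125 = 88 × 125 mm
B8: ⌊125/2⌋ × 88 = 62 × 88 mm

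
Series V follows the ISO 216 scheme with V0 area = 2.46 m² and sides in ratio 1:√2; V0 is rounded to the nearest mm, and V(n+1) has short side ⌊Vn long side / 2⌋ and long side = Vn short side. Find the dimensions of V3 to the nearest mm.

466 × 659 mm

Let V0's short side be w mm. w · w√2 = 2.46 m² = 2,460,000 mm², so w ≈ 1318.9 mm and w√2 ≈ 1865.2 mm → V0 = 1319 × 1865 mm.
V1: ⌊1865/2⌋ × 1319 = 932 × 1319 mm
V2: ⌊1319/2⌋ × 932 = 659 × 932 mm
V3: ⌊932/2⌋ × 659 = 466 × 659 mm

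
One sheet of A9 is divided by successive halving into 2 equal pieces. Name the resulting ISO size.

A10

2 = 2^1, so 1 halving step.
A9 → A10 → … → A10 after 1 step.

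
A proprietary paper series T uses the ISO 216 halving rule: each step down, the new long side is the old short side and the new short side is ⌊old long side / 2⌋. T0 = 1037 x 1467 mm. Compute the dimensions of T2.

518 × 733 mm

T1: ⌊1467/2⌋ × 1037 = 733 × 1037 mm
T2: ⌊1037/2⌋ × 733 = 518 × 733 mm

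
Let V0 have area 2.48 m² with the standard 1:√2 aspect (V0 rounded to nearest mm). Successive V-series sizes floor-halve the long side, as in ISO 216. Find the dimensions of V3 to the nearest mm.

Let V0's short side be w mm. w · w√2 = 2.48 m² = 2,480,000 mm², so w ≈ 1324.2 mm and w√2 ≈ 1872.8 mm → V0 = 1324 × 1873 mm.
V1: ⌊1873/2⌋ × 1324 = 936 × 1324 mm
V2: ⌊1324/2⌋ × 936 = 662 × 936 mm
V3: ⌊936/2⌋ × 662 = 468 × 662 mm

468 × 662 mm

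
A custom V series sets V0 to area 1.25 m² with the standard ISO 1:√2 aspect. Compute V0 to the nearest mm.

940 × 1330 mm

Let the short side be w mm. Then w · w√2 = 1.25 m² = 1,250,000 mm².
w² = 1,250,000/√2, so w ≈ 940.2 mm; long side = w√2 ≈ 1329.6 mm.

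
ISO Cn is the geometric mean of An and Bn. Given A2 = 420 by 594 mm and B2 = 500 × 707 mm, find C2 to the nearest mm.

458 × 648 mm

Short side: √(420 · 500) = √210000 ≈ 458.3 → 458 mm
Long side: √(594 · 707) = √419958 ≈ 648.0 → 648 mm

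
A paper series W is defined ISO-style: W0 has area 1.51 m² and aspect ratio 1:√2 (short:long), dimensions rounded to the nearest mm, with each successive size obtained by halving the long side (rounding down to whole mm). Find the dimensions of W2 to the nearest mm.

516 × 730 mm

Let W0's short side be w mm. w · w√2 = 1.51 m² = 1,510,000 mm², so w ≈ 1033.3 mm and w√2 ≈ 1461.3 mm → W0 = 1033 × 1461 mm.
W1: ⌊1461/2⌋ × 1033 = 730 × 1033 mm
W2: ⌊1033/2⌋ × 730 = 516 × 730 mm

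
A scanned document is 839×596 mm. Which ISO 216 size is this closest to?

A1 (594 × 841 mm)

Aspect ratio 839/596 ≈ 1.408 — close to the ISO √2 ≈ 1.414.
In the A-series (A0 area = 1 m²): A1 = 594 × 841 mm.
Off by 4 mm total — nearest standard size.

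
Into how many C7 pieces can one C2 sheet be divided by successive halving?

32

Each ISO step halves the sheet: 1 × C2 → 2 × C3 → 4 × C4 → 8 × C5 → …
From C2 to C7 is 5 halving steps: 2^5 = 32.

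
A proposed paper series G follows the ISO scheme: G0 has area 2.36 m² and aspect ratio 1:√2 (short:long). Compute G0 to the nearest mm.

1292 × 1827 mm

Let the short side be w mm. Then w · w√2 = 2.36 m² = 2,360,000 mm².
w² = 2,360,000/√2, so w ≈ 1291.8 mm; long side = w√2 ≈ 1826.9 mm.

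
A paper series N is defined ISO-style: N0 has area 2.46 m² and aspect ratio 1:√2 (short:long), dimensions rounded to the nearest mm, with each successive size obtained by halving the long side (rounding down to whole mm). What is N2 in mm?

Let N0's short side be w mm. w · w√2 = 2.46 m² = 2,460,000 mm², so w ≈ 1318.9 mm and w√2 ≈ 1865.2 mm → N0 = 1319 × 1865 mm.
N1: ⌊1865/2⌋ × 1319 = 932 × 1319 mm
N2: ⌊1319/2⌋ × 932 = 659 × 932 mm

659 × 932 mm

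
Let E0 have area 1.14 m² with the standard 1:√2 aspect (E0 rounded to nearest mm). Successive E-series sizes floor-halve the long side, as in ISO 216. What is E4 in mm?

Let E0's short side be w mm. w · w√2 = 1.14 m² = 1,140,000 mm², so w ≈ 897.8 mm and w√2 ≈ 1269.7 mm → E0 = 898 × 1270 mm.
E1: ⌊1270/2⌋ × 898 = 635 × 898 mm
E2: ⌊898/2⌋ × 635 = 449 × 635 mm
E3: ⌊635/2⌋ × 449 = 317 × 449 mm
E4: ⌊449/2⌋ × 317 = 224 × 317 mm

224 × 317 mm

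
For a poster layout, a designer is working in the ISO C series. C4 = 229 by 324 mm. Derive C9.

C5: ⌊324/2⌋ × 229 = 162 × 229 mm
C6: ⌊229/2⌋ × 162 = 114 × 162 mm
C7: ⌊162/2⌋ × 114 = 81 × 114 mm
C8: ⌊114/2⌋ × 81 = 57 × 81 mm
C9: ⌊81/2⌋ × 57 = 40 × 57 mm

40 × 57 mm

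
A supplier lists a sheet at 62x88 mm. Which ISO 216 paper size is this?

B8 (62 × 88 mm)

Aspect ratio 88/62 ≈ 1.419 — close to the ISO √2 ≈ 1.414.
In the B-series (B0 = 1000 × 1414 mm): B8 = 62 × 88 mm.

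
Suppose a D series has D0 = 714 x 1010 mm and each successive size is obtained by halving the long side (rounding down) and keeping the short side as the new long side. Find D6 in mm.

D1: ⌊1010/2⌋ × 714 = 505 × 714 mm
D2: ⌊714/2⌋ × 505 = 357 × 505 mm
D3: ⌊505/2⌋ × 357 = 252 × 357 mm
D4: ⌊357/2⌋ × 252 = 178 × 252 mm
D5: ⌊252/2⌋ × 178 = 126 × 178 mm
D6: ⌊178/2⌋ × 126 = 89 × 126 mm

89 × 126 mm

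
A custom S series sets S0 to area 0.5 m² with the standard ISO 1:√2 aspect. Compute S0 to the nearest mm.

Let the short side be w mm. Then w · w√2 = 0.5 m² = 500,000 mm².
w² = 500,000/√2, so w ≈ 594.6 mm; long side = w√2 ≈ 840.9 mm.

595 × 841 mm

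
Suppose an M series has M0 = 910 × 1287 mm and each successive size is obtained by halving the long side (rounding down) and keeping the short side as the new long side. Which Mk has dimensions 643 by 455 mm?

M0: 910 × 1287 mm
M1: 643 × 910 mm
M2: 455 × 643 mm
M3: 321 × 455 mm
→ matches M2.

M2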